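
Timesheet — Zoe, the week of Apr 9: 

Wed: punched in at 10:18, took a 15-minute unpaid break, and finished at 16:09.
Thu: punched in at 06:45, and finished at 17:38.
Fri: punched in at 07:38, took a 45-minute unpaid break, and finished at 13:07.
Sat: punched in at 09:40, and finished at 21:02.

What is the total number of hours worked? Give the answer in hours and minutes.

32 h 35 min

Wed: 10:18–16:09 = 5 h 51 min; less 15 min break → 5 h 36 min
Thu: 06:45–17:38 = 10 h 53 min
Fri: 07:38–13:07 = 5 h 29 min; less 45 min break → 4 h 44 min
Sat: 09:40–21:02 = 11 h 22 min
Total: 5 h 36 min + 10 h 53 min + 4 h 44 min + 11 h 22 min = 32 h 35 min.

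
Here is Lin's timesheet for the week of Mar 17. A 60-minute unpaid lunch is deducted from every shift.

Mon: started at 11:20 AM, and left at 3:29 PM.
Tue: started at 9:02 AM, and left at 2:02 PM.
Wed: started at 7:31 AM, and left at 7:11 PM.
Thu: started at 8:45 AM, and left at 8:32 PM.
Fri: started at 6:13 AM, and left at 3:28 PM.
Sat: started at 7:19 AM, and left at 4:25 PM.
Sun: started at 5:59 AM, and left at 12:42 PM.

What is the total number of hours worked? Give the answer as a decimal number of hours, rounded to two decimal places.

Mon: 11:20 AM–3:29 PM = 4 h 9 min; less 60 min break → 3 h 9 min
Tue: 9:02 AM–2:02 PM = 5 h 0 min; less 60 min break → 4 h 0 min
Wed: 7:31 AM–7:11 PM = 11 h 40 min; less 60 min break → 10 h 40 min
Thu: 8:45 AM–8:32 PM = 11 h 47 min; less 60 min break → 10 h 47 min
Fri: 6:13 AM–3:28 PM = 9 h 15 min; less 60 min break → 8 h 15 min
Sat: 7:19 AM–4:25 PM = 9 h 6 min; less 60 min break → 8 h 6 min
Sun: 5:59 AM–12:42 PM = 6 h 43 min; less 60 min break → 5 h 43 min
Total: 3 h 9 min + 4 h 0 min + 10 h 40 min + 10 h 47 min + 8 h 15 min + 8 h 6 min + 5 h 43 min = 50 h 40 min.

50.67 hours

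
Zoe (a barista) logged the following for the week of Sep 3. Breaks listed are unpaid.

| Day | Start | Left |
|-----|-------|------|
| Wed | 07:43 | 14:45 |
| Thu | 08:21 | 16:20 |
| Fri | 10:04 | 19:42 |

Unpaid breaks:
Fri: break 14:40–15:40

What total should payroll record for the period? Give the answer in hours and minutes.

23 h 39 min

Wed: 07:43–14:45 = 7 h 2 min
Thu: 08:21–16:20 = 7 h 59 min
Fri: 10:04–19:42 = 9 h 38 min; less 60 min break → 8 h 38 min
Total: 7 h 2 min + 7 h 59 min + 8 h 38 min = 23 h 39 min.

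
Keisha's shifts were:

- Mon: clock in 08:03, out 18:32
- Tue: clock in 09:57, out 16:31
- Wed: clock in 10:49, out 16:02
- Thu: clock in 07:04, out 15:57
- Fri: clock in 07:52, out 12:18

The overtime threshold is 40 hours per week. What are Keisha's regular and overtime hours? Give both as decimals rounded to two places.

Regular 35.58 hours, overtime 0.00 hours

Mon: 08:03–18:32 = 10 h 29 min
Tue: 09:57–16:31 = 6 h 34 min
Wed: 10:49–16:02 = 5 h 13 min
Thu: 07:04–15:57 = 8 h 53 min
Fri: 07:52–12:18 = 4 h 26 min
Total worked: 35 h 35 min = 35.58 h.
Threshold 40 h → overtime 0 h 0 min, regular 35 h 35 min.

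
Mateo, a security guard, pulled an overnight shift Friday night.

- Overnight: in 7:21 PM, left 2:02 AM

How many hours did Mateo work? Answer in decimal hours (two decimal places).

Overnight: 7:21 PM → midnight = 4 h 39 min; midnight → 2:02 AM = 2 h 2 min; span 6 h 41 min

6.68 hours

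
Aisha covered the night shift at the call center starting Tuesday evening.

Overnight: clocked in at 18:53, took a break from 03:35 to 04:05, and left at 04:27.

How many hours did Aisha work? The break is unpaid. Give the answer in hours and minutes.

Overnight: 18:53 → midnight = 5 h 7 min; midnight → 04:27 = 4 h 27 min; span 9 h 34 min; less 30 min break → 9 h 4 min

9 h 4 min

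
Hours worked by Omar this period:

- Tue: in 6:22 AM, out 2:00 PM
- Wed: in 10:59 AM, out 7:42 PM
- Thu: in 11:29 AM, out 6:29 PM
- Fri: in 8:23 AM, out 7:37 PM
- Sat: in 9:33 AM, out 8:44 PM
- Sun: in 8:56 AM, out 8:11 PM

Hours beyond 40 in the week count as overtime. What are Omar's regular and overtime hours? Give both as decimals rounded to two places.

Regular 40.00 hours, overtime 17.02 hours

Tue: 6:22 AM–2:00 PM = 7 h 38 min
Wed: 10:59 AM–7:42 PM = 8 h 43 min
Thu: 11:29 AM–6:29 PM = 7 h 0 min
Fri: 8:23 AM–7:37 PM = 11 h 14 min
Sat: 9:33 AM–8:44 PM = 11 h 11 min
Sun: 8:56 AM–8:11 PM = 11 h 15 min
Total worked: 57 h 1 min = 57.02 h.
Threshold 40 h → overtime 17 h 1 min, regular 40 h 0 min.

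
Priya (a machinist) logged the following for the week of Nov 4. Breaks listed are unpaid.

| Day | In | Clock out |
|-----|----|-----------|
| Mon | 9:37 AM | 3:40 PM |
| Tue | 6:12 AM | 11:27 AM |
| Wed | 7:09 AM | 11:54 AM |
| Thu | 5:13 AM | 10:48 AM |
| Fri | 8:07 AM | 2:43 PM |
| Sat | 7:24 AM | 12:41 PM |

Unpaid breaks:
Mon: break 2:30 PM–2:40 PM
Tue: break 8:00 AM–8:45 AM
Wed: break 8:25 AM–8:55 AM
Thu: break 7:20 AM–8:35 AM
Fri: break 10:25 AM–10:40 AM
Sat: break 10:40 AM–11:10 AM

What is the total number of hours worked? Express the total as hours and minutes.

Mon: 9:37 AM–3:40 PM = 6 h 3 min; less 10 min break → 5 h 53 min
Tue: 6:12 AM–11:27 AM = 5 h 15 min; less 45 min break → 4 h 30 min
Wed: 7:09 AM–11:54 AM = 4 h 45 min; less 30 min break → 4 h 15 min
Thu: 5:13 AM–10:48 AM = 5 h 35 min; less 75 min break → 4 h 20 min
Fri: 8:07 AM–2:43 PM = 6 h 36 min; less 15 min break → 6 h 21 min
Sat: 7:24 AM–12:41 PM = 5 h 17 min; less 30 min break → 4 h 47 min
Total: 5 h 53 min + 4 h 30 min + 4 h 15 min + 4 h 20 min + 6 h 21 min + 4 h 47 min = 30 h 6 min.

30 h 6 min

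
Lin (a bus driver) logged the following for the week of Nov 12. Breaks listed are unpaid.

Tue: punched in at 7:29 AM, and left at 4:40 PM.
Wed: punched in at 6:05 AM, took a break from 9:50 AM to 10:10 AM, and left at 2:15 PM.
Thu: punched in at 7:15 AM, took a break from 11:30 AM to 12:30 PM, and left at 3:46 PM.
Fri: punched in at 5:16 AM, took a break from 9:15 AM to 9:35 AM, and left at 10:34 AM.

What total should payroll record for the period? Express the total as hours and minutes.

Tue: 7:29 AM–4:40 PM = 9 h 11 min
Wed: 6:05 AM–2:15 PM = 8 h 10 min; less 20 min break → 7 h 50 min
Thu: 7:15 AM–3:46 PM = 8 h 31 min; less 60 min break → 7 h 31 min
Fri: 5:16 AM–10:34 AM = 5 h 18 min; less 20 min break → 4 h 58 min
Total: 9 h 11 min + 7 h 50 min + 7 h 31 min + 4 h 58 min = 29 h 30 min.

29 h 30 min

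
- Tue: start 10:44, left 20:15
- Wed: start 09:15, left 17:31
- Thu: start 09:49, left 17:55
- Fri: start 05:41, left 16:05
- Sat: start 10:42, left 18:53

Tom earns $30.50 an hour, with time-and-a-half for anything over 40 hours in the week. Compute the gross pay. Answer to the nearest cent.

$1424.35

Tue: 10:44–20:15 = 9 h 31 min
Wed: 09:15–17:31 = 8 h 16 min
Thu: 09:49–17:55 = 8 h 6 min
Fri: 05:41–16:05 = 10 h 24 min
Sat: 10:42–18:53 = 8 h 11 min
Total worked: 44 h 28 min = 2668 min.
Regular 40 h 0 min = 2400 min at $30.50/h; overtime 4 h 28 min = 268 min at $45.75/h.
Pay = (2400 × $30.50 + 268 × $45.75) ÷ 60 = $1424.35.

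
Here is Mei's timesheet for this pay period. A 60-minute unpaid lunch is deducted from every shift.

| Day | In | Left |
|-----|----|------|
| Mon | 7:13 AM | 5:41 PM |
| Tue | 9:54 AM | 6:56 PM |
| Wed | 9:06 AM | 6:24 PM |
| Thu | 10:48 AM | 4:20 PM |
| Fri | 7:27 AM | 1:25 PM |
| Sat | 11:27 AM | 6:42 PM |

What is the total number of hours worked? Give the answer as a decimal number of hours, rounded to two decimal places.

41.55 hours

Mon: 7:13 AM–5:41 PM = 10 h 28 min; less 60 min break → 9 h 28 min
Tue: 9:54 AM–6:56 PM = 9 h 2 min; less 60 min break → 8 h 2 min
Wed: 9:06 AM–6:24 PM = 9 h 18 min; less 60 min break → 8 h 18 min
Thu: 10:48 AM–4:20 PM = 5 h 32 min; less 60 min break → 4 h 32 min
Fri: 7:27 AM–1:25 PM = 5 h 58 min; less 60 min break → 4 h 58 min
Sat: 11:27 AM–6:42 PM = 7 h 15 min; less 60 min break → 6 h 15 min
Total: 9 h 28 min + 8 h 2 min + 8 h 18 min + 4 h 32 min + 4 h 58 min + 6 h 15 min = 41 h 33 min.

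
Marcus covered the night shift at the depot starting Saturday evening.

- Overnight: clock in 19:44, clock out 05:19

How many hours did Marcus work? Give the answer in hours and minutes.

Overnight: 19:44 → midnight = 4 h 16 min; midnight → 05:19 = 5 h 19 min; span 9 h 35 min

9 h 35 min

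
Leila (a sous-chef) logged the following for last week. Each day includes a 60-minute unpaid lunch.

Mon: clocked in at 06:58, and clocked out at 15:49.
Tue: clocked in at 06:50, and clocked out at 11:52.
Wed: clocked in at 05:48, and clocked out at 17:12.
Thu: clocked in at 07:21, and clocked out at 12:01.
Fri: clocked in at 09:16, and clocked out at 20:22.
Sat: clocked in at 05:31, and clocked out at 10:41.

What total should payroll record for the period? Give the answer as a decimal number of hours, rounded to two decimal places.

40.22 hours

Mon: 06:58–15:49 = 8 h 51 min; less 60 min break → 7 h 51 min
Tue: 06:50–11:52 = 5 h 2 min; less 60 min break → 4 h 2 min
Wed: 05:48–17:12 = 11 h 24 min; less 60 min break → 10 h 24 min
Thu: 07:21–12:01 = 4 h 40 min; less 60 min break → 3 h 40 min
Fri: 09:16–20:22 = 11 h 6 min; less 60 min break → 10 h 6 min
Sat: 05:31–10:41 = 5 h 10 min; less 60 min break → 4 h 10 min
Total: 7 h 51 min + 4 h 2 min + 10 h 24 min + 3 h 40 min + 10 h 6 min + 4 h 10 min = 40 h 13 min.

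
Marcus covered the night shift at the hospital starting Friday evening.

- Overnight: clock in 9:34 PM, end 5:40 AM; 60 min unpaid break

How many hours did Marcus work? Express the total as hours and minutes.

Overnight: 9:34 PM → midnight = 2 h 26 min; midnight → 5:40 AM = 5 h 40 min; span 8 h 6 min; less 60 min break → 7 h 6 min

7 h 6 min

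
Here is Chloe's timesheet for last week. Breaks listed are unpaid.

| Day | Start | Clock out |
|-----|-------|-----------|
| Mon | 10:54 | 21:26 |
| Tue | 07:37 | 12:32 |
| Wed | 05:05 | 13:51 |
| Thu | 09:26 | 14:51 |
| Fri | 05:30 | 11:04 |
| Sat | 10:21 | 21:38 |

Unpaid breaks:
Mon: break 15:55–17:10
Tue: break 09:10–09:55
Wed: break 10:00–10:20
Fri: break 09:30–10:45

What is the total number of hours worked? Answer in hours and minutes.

Mon: 10:54–21:26 = 10 h 32 min; less 75 min break → 9 h 17 min
Tue: 07:37–12:32 = 4 h 55 min; less 45 min break → 4 h 10 min
Wed: 05:05–13:51 = 8 h 46 min; less 20 min break → 8 h 26 min
Thu: 09:26–14:51 = 5 h 25 min
Fri: 05:30–11:04 = 5 h 34 min; less 75 min break → 4 h 19 min
Sat: 10:21–21:38 = 11 h 17 min
Total: 9 h 17 min + 4 h 10 min + 8 h 26 min + 5 h 25 min + 4 h 19 min + 11 h 17 min = 42 h 54 min.

42 h 54 min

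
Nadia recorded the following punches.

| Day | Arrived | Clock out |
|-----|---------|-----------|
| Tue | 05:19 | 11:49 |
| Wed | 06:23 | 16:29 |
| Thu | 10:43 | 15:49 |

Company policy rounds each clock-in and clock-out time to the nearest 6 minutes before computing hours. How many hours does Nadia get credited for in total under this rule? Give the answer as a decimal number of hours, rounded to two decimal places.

Tue: in 05:19→05:18, out 11:49→11:48; 6 h 30 min
Wed: in 06:23→06:24, out 16:29→16:30; 10 h 6 min
Thu: in 10:43→10:42, out 15:49→15:48; 5 h 6 min
Total credited: 21 h 42 min.

21.70 hours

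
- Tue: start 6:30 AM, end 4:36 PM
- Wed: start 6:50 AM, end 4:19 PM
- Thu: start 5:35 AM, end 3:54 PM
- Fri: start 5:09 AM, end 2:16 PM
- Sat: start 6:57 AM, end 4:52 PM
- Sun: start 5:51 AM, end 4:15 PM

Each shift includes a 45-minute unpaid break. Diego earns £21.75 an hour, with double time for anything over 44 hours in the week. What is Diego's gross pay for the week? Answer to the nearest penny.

Tue: 6:30 AM–4:36 PM = 10 h 6 min; less 45 min break → 9 h 21 min
Wed: 6:50 AM–4:19 PM = 9 h 29 min; less 45 min break → 8 h 44 min
Thu: 5:35 AM–3:54 PM = 10 h 19 min; less 45 min break → 9 h 34 min
Fri: 5:09 AM–2:16 PM = 9 h 7 min; less 45 min break → 8 h 22 min
Sat: 6:57 AM–4:52 PM = 9 h 55 min; less 45 min break → 9 h 10 min
Sun: 5:51 AM–4:15 PM = 10 h 24 min; less 45 min break → 9 h 39 min
Total worked: 54 h 50 min = 3290 min.
Regular 44 h 0 min = 2640 min at £21.75/h; overtime 10 h 50 min = 650 min at £43.50/h.
Pay = (2640 × £21.75 + 650 × £43.50) ÷ 60 = £1428.25.

£1428.25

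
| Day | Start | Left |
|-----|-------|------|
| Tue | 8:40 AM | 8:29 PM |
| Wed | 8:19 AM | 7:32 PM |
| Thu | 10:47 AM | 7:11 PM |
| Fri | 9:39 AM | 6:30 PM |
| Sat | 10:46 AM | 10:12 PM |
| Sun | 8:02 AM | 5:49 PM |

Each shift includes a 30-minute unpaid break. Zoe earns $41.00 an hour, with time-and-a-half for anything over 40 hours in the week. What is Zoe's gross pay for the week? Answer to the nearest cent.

Tue: 8:40 AM–8:29 PM = 11 h 49 min; less 30 min break → 11 h 19 min
Wed: 8:19 AM–7:32 PM = 11 h 13 min; less 30 min break → 10 h 43 min
Thu: 10:47 AM–7:11 PM = 8 h 24 min; less 30 min break → 7 h 54 min
Fri: 9:39 AM–6:30 PM = 8 h 51 min; less 30 min break → 8 h 21 min
Sat: 10:46 AM–10:12 PM = 11 h 26 min; less 30 min break → 10 h 56 min
Sun: 8:02 AM–5:49 PM = 9 h 47 min; less 30 min break → 9 h 17 min
Total worked: 58 h 30 min = 3510 min.
Regular 40 h 0 min = 2400 min at $41.00/h; overtime 18 h 30 min = 1110 min at $61.50/h.
Pay = (2400 × $41.00 + 1110 × $61.50) ÷ 60 = $2777.75.

$2777.75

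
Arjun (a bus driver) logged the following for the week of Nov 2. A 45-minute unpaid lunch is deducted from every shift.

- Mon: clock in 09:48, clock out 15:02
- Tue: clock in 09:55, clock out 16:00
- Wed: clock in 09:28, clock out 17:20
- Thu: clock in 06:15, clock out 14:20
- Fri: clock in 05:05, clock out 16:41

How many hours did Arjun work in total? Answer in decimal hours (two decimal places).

35.12 hours

Mon: 09:48–15:02 = 5 h 14 min; less 45 min break → 4 h 29 min
Tue: 09:55–16:00 = 6 h 5 min; less 45 min break → 5 h 20 min
Wed: 09:28–17:20 = 7 h 52 min; less 45 min break → 7 h 7 min
Thu: 06:15–14:20 = 8 h 5 min; less 45 min break → 7 h 20 min
Fri: 05:05–16:41 = 11 h 36 min; less 45 min break → 10 h 51 min
Total: 4 h 29 min + 5 h 20 min + 7 h 7 min + 7 h 20 min + 10 h 51 min = 35 h 7 min.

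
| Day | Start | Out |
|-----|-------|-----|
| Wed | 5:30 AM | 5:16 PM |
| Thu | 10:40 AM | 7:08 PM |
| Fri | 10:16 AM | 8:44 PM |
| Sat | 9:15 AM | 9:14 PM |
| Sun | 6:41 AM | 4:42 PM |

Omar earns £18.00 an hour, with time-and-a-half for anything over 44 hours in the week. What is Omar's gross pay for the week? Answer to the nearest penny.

Wed: 5:30 AM–5:16 PM = 11 h 46 min
Thu: 10:40 AM–7:08 PM = 8 h 28 min
Fri: 10:16 AM–8:44 PM = 10 h 28 min
Sat: 9:15 AM–9:14 PM = 11 h 59 min
Sun: 6:41 AM–4:42 PM = 10 h 1 min
Total worked: 52 h 42 min = 3162 min.
Regular 44 h 0 min = 2640 min at £18.00/h; overtime 8 h 42 min = 522 min at £27.00/h.
Pay = (2640 × £18.00 + 522 × £27.00) ÷ 60 = £1026.90.

£1026.90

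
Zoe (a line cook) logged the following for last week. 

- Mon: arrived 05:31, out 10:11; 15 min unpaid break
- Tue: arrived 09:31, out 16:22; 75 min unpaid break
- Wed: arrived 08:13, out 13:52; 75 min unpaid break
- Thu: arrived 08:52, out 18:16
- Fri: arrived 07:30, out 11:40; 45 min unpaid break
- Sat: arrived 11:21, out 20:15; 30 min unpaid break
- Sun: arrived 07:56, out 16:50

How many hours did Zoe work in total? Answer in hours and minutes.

Mon: 05:31–10:11 = 4 h 40 min; less 15 min break → 4 h 25 min
Tue: 09:31–16:22 = 6 h 51 min; less 75 min break → 5 h 36 min
Wed: 08:13–13:52 = 5 h 39 min; less 75 min break → 4 h 24 min
Thu: 08:52–18:16 = 9 h 24 min
Fri: 07:30–11:40 = 4 h 10 min; less 45 min break → 3 h 25 min
Sat: 11:21–20:15 = 8 h 54 min; less 30 min break → 8 h 24 min
Sun: 07:56–16:50 = 8 h 54 min
Total: 4 h 25 min + 5 h 36 min + 4 h 24 min + 9 h 24 min + 3 h 25 min + 8 h 24 min + 8 h 54 min = 44 h 32 min.

44 h 32 min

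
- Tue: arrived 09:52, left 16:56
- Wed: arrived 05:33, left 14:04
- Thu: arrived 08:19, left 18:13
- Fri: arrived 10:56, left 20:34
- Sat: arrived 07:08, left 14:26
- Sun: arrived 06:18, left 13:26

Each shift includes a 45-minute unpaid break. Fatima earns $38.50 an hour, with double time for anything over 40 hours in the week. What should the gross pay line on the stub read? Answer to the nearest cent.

$1928.85

Tue: 09:52–16:56 = 7 h 4 min; less 45 min break → 6 h 19 min
Wed: 05:33–14:04 = 8 h 31 min; less 45 min break → 7 h 46 min
Thu: 08:19–18:13 = 9 h 54 min; less 45 min break → 9 h 9 min
Fri: 10:56–20:34 = 9 h 38 min; less 45 min break → 8 h 53 min
Sat: 07:08–14:26 = 7 h 18 min; less 45 min break → 6 h 33 min
Sun: 06:18–13:26 = 7 h 8 min; less 45 min break → 6 h 23 min
Total worked: 45 h 3 min = 2703 min.
Regular 40 h 0 min = 2400 min at $38.50/h; overtime 5 h 3 min = 303 min at $77.00/h.
Pay = (2400 × $38.50 + 303 × $77.00) ÷ 60 = $1928.85.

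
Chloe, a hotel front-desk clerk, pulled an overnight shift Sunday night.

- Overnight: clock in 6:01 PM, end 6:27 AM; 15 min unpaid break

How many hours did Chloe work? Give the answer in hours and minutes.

12 h 11 min

Overnight: 6:01 PM → midnight = 5 h 59 min; midnight → 6:27 AM = 6 h 27 min; span 12 h 26 min; less 15 min break → 12 h 11 min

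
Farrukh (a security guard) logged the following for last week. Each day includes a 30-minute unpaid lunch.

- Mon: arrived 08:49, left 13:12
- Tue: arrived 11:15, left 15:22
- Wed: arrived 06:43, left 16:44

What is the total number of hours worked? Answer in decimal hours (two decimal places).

Mon: 08:49–13:12 = 4 h 23 min; less 30 min break → 3 h 53 min
Tue: 11:15–15:22 = 4 h 7 min; less 30 min break → 3 h 37 min
Wed: 06:43–16:44 = 10 h 1 min; less 30 min break → 9 h 31 min
Total: 3 h 53 min + 3 h 37 min + 9 h 31 min = 17 h 1 min.

17.02 hours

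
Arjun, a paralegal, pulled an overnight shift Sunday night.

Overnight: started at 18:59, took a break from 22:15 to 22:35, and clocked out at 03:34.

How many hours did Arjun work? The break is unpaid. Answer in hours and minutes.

Overnight: 18:59 → midnight = 5 h 1 min; midnight → 03:34 = 3 h 34 min; span 8 h 35 min; less 20 min break → 8 h 15 min

8 h 15 min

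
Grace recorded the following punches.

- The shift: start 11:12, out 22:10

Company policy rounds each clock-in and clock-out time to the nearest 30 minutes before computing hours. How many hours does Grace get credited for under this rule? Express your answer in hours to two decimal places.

The shift: in 11:12→11:00, out 22:10→22:00; 11 h 0 min

11.00 hours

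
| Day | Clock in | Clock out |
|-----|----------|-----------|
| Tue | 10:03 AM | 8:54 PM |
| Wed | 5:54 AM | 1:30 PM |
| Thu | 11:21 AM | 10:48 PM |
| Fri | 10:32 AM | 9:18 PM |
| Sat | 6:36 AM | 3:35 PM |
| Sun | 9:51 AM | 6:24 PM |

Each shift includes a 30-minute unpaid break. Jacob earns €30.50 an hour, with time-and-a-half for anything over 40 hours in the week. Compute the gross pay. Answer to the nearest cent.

€1915.40

Tue: 10:03 AM–8:54 PM = 10 h 51 min; less 30 min break → 10 h 21 min
Wed: 5:54 AM–1:30 PM = 7 h 36 min; less 30 min break → 7 h 6 min
Thu: 11:21 AM–10:48 PM = 11 h 27 min; less 30 min break → 10 h 57 min
Fri: 10:32 AM–9:18 PM = 10 h 46 min; less 30 min break → 10 h 16 min
Sat: 6:36 AM–3:35 PM = 8 h 59 min; less 30 min break → 8 h 29 min
Sun: 9:51 AM–6:24 PM = 8 h 33 min; less 30 min break → 8 h 3 min
Total worked: 55 h 12 min = 3312 min.
Regular 40 h 0 min = 2400 min at €30.50/h; overtime 15 h 12 min = 912 min at €45.75/h.
Pay = (2400 × €30.50 + 912 × €45.75) ÷ 60 = €1915.40.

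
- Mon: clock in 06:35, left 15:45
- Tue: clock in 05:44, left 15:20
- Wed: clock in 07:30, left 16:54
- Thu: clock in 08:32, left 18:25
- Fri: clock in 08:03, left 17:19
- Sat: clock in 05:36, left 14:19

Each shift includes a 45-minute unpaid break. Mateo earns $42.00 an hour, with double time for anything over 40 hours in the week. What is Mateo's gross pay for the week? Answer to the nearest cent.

$2648.80

Mon: 06:35–15:45 = 9 h 10 min; less 45 min break → 8 h 25 min
Tue: 05:44–15:20 = 9 h 36 min; less 45 min break → 8 h 51 min
Wed: 07:30–16:54 = 9 h 24 min; less 45 min break → 8 h 39 min
Thu: 08:32–18:25 = 9 h 53 min; less 45 min break → 9 h 8 min
Fri: 08:03–17:19 = 9 h 16 min; less 45 min break → 8 h 31 min
Sat: 05:36–14:19 = 8 h 43 min; less 45 min break → 7 h 58 min
Total worked: 51 h 32 min = 3092 min.
Regular 40 h 0 min = 2400 min at $42.00/h; overtime 11 h 32 min = 692 min at $84.00/h.
Pay = (2400 × $42.00 + 692 × $84.00) ÷ 60 = $2648.80.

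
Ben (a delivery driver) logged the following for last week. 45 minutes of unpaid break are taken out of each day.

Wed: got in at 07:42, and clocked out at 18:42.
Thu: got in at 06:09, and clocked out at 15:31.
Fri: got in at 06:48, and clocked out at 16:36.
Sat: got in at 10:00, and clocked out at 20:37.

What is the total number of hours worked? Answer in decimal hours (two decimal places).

37.78 hours

Wed: 07:42–18:42 = 11 h 0 min; less 45 min break → 10 h 15 min
Thu: 06:09–15:31 = 9 h 22 min; less 45 min break → 8 h 37 min
Fri: 06:48–16:36 = 9 h 48 min; less 45 min break → 9 h 3 min
Sat: 10:00–20:37 = 10 h 37 min; less 45 min break → 9 h 52 min
Total: 10 h 15 min + 8 h 37 min + 9 h 3 min + 9 h 52 min = 37 h 47 min.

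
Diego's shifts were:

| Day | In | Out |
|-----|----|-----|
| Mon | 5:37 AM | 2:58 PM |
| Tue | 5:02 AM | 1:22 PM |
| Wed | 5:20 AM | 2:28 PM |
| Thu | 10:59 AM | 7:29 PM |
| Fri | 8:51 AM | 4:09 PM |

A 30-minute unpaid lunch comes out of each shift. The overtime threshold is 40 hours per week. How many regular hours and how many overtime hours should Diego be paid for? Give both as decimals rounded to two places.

Regular 40.00 hours, overtime 0.12 hours

Mon: 5:37 AM–2:58 PM = 9 h 21 min; less 30 min break → 8 h 51 min
Tue: 5:02 AM–1:22 PM = 8 h 20 min; less 30 min break → 7 h 50 min
Wed: 5:20 AM–2:28 PM = 9 h 8 min; less 30 min break → 8 h 38 min
Thu: 10:59 AM–7:29 PM = 8 h 30 min; less 30 min break → 8 h 0 min
Fri: 8:51 AM–4:09 PM = 7 h 18 min; less 30 min break → 6 h 48 min
Total worked: 40 h 7 min = 40.12 h.
Threshold 40 h → overtime 0 h 7 min, regular 40 h 0 min.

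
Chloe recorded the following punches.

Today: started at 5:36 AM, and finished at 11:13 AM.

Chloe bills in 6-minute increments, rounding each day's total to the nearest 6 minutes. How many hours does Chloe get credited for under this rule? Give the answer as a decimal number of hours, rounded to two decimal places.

Today: 5:36 AM–11:13 AM = 5 h 37 min → rounds to 5 h 36 min

5.60 hours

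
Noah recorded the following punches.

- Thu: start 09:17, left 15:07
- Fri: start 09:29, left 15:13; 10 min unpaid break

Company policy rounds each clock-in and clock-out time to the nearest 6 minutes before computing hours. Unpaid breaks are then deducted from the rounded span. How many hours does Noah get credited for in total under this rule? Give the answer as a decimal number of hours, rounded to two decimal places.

11.33 hours

Thu: in 09:17→09:18, out 15:07→15:06; 5 h 48 min
Fri: in 09:29→09:30, out 15:13→15:12; 5 h 42 min − 10 min = 5 h 32 min
Total credited: 11 h 20 min.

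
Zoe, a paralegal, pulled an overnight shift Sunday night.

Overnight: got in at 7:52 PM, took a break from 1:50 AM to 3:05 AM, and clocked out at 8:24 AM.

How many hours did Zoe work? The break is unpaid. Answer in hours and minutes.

11 h 17 min

Overnight: 7:52 PM → midnight = 4 h 8 min; midnight → 8:24 AM = 8 h 24 min; span 12 h 32 min; less 75 min break → 11 h 17 min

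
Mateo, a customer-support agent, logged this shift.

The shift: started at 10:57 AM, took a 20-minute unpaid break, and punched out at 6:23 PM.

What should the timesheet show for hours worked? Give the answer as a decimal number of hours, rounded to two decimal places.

The shift: 10:57 AM–6:23 PM = 7 h 26 min; less 20 min break → 7 h 6 min

7.10 hours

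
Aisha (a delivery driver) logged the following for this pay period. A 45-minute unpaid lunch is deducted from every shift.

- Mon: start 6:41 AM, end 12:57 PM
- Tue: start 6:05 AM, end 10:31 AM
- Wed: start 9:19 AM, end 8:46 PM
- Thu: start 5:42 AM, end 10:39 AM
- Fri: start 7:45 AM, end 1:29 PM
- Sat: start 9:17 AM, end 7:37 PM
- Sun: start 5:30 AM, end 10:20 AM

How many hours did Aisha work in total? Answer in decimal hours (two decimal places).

Mon: 6:41 AM–12:57 PM = 6 h 16 min; less 45 min break → 5 h 31 min
Tue: 6:05 AM–10:31 AM = 4 h 26 min; less 45 min break → 3 h 41 min
Wed: 9:19 AM–8:46 PM = 11 h 27 min; less 45 min break → 10 h 42 min
Thu: 5:42 AM–10:39 AM = 4 h 57 min; less 45 min break → 4 h 12 min
Fri: 7:45 AM–1:29 PM = 5 h 44 min; less 45 min break → 4 h 59 min
Sat: 9:17 AM–7:37 PM = 10 h 20 min; less 45 min break → 9 h 35 min
Sun: 5:30 AM–10:20 AM = 4 h 50 min; less 45 min break → 4 h 5 min
Total: 5 h 31 min + 3 h 41 min + 10 h 42 min + 4 h 12 min + 4 h 59 min + 9 h 35 min + 4 h 5 min = 42 h 45 min.

42.75 hours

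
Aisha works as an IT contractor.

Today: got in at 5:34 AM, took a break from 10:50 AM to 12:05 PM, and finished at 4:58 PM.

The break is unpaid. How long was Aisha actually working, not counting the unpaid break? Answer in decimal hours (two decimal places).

Today: 5:34 AM–4:58 PM = 11 h 24 min; less 75 min break → 10 h 9 min

10.15 hours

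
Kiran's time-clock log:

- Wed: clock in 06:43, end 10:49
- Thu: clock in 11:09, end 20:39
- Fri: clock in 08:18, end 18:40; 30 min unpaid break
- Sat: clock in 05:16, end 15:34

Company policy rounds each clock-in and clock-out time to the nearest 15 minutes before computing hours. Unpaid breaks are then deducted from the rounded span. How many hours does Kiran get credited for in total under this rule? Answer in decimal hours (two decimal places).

33.75 hours

Wed: in 06:43→06:45, out 10:49→10:45; 4 h 0 min
Thu: in 11:09→11:15, out 20:39→20:45; 9 h 30 min
Fri: in 08:18→08:15, out 18:40→18:45; 10 h 30 min − 30 min = 10 h 0 min
Sat: in 05:16→05:15, out 15:34→15:30; 10 h 15 min
Total credited: 33 h 45 min.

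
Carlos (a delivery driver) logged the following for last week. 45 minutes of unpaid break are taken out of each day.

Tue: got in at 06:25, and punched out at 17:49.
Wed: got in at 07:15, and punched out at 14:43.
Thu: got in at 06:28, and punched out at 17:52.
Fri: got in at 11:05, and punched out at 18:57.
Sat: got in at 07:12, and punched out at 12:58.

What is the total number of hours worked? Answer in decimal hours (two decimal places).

40.15 hours

Tue: 06:25–17:49 = 11 h 24 min; less 45 min break → 10 h 39 min
Wed: 07:15–14:43 = 7 h 28 min; less 45 min break → 6 h 43 min
Thu: 06:28–17:52 = 11 h 24 min; less 45 min break → 10 h 39 min
Fri: 11:05–18:57 = 7 h 52 min; less 45 min break → 7 h 7 min
Sat: 07:12–12:58 = 5 h 46 min; less 45 min break → 5 h 1 min
Total: 10 h 39 min + 6 h 43 min + 10 h 39 min + 7 h 7 min + 5 h 1 min = 40 h 9 min.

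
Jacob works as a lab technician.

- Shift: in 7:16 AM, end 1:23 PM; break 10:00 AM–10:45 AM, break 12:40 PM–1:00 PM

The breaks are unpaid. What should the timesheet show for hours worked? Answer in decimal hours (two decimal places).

Shift: 7:16 AM–1:23 PM = 6 h 7 min; less 65 min break → 5 h 2 min

5.03 hours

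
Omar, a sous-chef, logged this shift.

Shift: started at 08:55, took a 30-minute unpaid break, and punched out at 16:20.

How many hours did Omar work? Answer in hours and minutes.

Shift: 08:55–16:20 = 7 h 25 min; less 30 min break → 6 h 55 min

6 h 55 min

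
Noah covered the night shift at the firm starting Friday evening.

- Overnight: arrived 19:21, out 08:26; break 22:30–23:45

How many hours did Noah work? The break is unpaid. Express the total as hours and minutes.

Overnight: 19:21 → midnight = 4 h 39 min; midnight → 08:26 = 8 h 26 min; span 13 h 5 min; less 75 min break → 11 h 50 min

11 h 50 min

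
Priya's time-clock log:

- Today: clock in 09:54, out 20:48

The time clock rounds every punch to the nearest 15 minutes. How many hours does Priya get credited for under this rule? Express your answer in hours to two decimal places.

10.75 hours

Today: in 09:54→10:00, out 20:48→20:45; 10 h 45 min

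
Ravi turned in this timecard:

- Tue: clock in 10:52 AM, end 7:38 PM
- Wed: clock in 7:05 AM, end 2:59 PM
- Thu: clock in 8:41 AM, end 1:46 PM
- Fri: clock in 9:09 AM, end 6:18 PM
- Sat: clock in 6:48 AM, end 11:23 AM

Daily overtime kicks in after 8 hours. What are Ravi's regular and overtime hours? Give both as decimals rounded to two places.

Tue: 10:52 AM–7:38 PM = 8 h 46 min
Wed: 7:05 AM–2:59 PM = 7 h 54 min
Thu: 8:41 AM–1:46 PM = 5 h 5 min
Fri: 9:09 AM–6:18 PM = 9 h 9 min
Sat: 6:48 AM–11:23 AM = 4 h 35 min
Tue reg 8 h 0 min / OT 0 h 46 min; Wed reg 7 h 54 min / OT 0 h 0 min; Thu reg 5 h 5 min / OT 0 h 0 min; Fri reg 8 h 0 min / OT 1 h 9 min; Sat reg 4 h 35 min / OT 0 h 0 min.
Totals: regular 33 h 34 min, overtime 1 h 55 min.

Regular 33.57 hours, overtime 1.92 hours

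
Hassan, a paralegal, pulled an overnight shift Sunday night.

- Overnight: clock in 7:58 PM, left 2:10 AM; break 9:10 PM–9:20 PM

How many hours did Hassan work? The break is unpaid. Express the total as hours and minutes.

6 h 2 min

Overnight: 7:58 PM → midnight = 4 h 2 min; midnight → 2:10 AM = 2 h 10 min; span 6 h 12 min; less 10 min break → 6 h 2 min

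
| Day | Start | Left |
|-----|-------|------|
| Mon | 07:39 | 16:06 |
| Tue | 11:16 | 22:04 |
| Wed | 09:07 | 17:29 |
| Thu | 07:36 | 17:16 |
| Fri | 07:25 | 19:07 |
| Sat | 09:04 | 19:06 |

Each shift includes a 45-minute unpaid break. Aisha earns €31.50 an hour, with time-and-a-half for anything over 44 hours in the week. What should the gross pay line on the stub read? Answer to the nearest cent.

Mon: 07:39–16:06 = 8 h 27 min; less 45 min break → 7 h 42 min
Tue: 11:16–22:04 = 10 h 48 min; less 45 min break → 10 h 3 min
Wed: 09:07–17:29 = 8 h 22 min; less 45 min break → 7 h 37 min
Thu: 07:36–17:16 = 9 h 40 min; less 45 min break → 8 h 55 min
Fri: 07:25–19:07 = 11 h 42 min; less 45 min break → 10 h 57 min
Sat: 09:04–19:06 = 10 h 2 min; less 45 min break → 9 h 17 min
Total worked: 54 h 31 min = 3271 min.
Regular 44 h 0 min = 2640 min at €31.50/h; overtime 10 h 31 min = 631 min at €47.25/h.
Pay = (2640 × €31.50 + 631 × €47.25) ÷ 60 = €1882.91.

€1882.91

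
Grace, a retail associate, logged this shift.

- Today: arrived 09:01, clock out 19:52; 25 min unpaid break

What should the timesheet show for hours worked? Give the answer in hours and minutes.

10 h 26 min

Today: 09:01–19:52 = 10 h 51 min; less 25 min break → 10 h 26 min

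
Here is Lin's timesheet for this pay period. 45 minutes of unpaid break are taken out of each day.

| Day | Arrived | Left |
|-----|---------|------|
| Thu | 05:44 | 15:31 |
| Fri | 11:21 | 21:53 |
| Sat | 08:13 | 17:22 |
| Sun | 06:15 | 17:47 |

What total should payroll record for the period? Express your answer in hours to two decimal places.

38.00 hours

Thu: 05:44–15:31 = 9 h 47 min; less 45 min break → 9 h 2 min
Fri: 11:21–21:53 = 10 h 32 min; less 45 min break → 9 h 47 min
Sat: 08:13–17:22 = 9 h 9 min; less 45 min break → 8 h 24 min
Sun: 06:15–17:47 = 11 h 32 min; less 45 min break → 10 h 47 min
Total: 9 h 2 min + 9 h 47 min + 8 h 24 min + 10 h 47 min = 38 h 0 min.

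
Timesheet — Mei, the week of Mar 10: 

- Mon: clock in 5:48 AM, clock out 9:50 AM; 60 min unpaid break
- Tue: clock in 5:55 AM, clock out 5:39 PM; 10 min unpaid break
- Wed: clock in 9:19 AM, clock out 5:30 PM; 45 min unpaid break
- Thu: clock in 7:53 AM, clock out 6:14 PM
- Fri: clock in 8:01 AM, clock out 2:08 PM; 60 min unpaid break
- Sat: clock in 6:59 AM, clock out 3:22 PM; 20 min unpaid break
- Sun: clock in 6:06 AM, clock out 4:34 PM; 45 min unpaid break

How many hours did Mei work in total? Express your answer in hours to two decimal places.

Mon: 5:48 AM–9:50 AM = 4 h 2 min; less 60 min break → 3 h 2 min
Tue: 5:55 AM–5:39 PM = 11 h 44 min; less 10 min break → 11 h 34 min
Wed: 9:19 AM–5:30 PM = 8 h 11 min; less 45 min break → 7 h 26 min
Thu: 7:53 AM–6:14 PM = 10 h 21 min
Fri: 8:01 AM–2:08 PM = 6 h 7 min; less 60 min break → 5 h 7 min
Sat: 6:59 AM–3:22 PM = 8 h 23 min; less 20 min break → 8 h 3 min
Sun: 6:06 AM–4:34 PM = 10 h 28 min; less 45 min break → 9 h 43 min
Total: 3 h 2 min + 11 h 34 min + 7 h 26 min + 10 h 21 min + 5 h 7 min + 8 h 3 min + 9 h 43 min = 55 h 16 min.

55.27 hours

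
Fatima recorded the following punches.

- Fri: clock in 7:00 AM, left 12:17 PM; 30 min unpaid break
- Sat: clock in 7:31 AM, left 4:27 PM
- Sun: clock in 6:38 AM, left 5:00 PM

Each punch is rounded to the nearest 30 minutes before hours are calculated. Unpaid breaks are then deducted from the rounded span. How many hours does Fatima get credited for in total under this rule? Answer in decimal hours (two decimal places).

24.50 hours

Fri: in 7:00 AM→7:00 AM, out 12:17 PM→12:30 PM; 5 h 30 min − 30 min = 5 h 0 min
Sat: in 7:31 AM→7:30 AM, out 4:27 PM→4:30 PM; 9 h 0 min
Sun: in 6:38 AM→6:30 AM, out 5:00 PM→5:00 PM; 10 h 30 min
Total credited: 24 h 30 min.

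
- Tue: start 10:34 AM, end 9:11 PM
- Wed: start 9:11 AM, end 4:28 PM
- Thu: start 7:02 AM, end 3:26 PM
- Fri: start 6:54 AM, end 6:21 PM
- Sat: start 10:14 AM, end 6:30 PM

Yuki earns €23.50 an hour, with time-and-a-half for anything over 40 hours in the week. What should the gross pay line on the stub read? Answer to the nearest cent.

€1152.09

Tue: 10:34 AM–9:11 PM = 10 h 37 min
Wed: 9:11 AM–4:28 PM = 7 h 17 min
Thu: 7:02 AM–3:26 PM = 8 h 24 min
Fri: 6:54 AM–6:21 PM = 11 h 27 min
Sat: 10:14 AM–6:30 PM = 8 h 16 min
Total worked: 46 h 1 min = 2761 min.
Regular 40 h 0 min = 2400 min at €23.50/h; overtime 6 h 1 min = 361 min at €35.25/h.
Pay = (2400 × €23.50 + 361 × €35.25) ÷ 60 = €1152.09.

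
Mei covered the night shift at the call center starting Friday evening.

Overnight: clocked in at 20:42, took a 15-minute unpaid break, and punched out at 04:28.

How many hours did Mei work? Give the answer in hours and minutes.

Overnight: 20:42 → midnight = 3 h 18 min; midnight → 04:28 = 4 h 28 min; span 7 h 46 min; less 15 min break → 7 h 31 min

7 h 31 min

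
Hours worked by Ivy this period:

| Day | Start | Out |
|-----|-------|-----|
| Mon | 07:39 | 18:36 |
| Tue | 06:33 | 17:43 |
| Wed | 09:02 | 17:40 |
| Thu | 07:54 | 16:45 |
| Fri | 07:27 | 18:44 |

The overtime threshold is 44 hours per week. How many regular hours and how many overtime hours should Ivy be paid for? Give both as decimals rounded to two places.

Mon: 07:39–18:36 = 10 h 57 min
Tue: 06:33–17:43 = 11 h 10 min
Wed: 09:02–17:40 = 8 h 38 min
Thu: 07:54–16:45 = 8 h 51 min
Fri: 07:27–18:44 = 11 h 17 min
Total worked: 50 h 53 min = 50.88 h.
Threshold 44 h → overtime 6 h 53 min, regular 44 h 0 min.

Regular 44.00 hours, overtime 6.88 hours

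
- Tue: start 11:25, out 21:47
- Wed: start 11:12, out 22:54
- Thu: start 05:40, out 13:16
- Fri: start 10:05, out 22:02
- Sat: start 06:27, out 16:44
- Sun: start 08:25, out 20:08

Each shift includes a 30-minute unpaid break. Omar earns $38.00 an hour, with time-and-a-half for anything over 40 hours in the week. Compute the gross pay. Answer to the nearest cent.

Tue: 11:25–21:47 = 10 h 22 min; less 30 min break → 9 h 52 min
Wed: 11:12–22:54 = 11 h 42 min; less 30 min break → 11 h 12 min
Thu: 05:40–13:16 = 7 h 36 min; less 30 min break → 7 h 6 min
Fri: 10:05–22:02 = 11 h 57 min; less 30 min break → 11 h 27 min
Sat: 06:27–16:44 = 10 h 17 min; less 30 min break → 9 h 47 min
Sun: 08:25–20:08 = 11 h 43 min; less 30 min break → 11 h 13 min
Total worked: 60 h 37 min = 3637 min.
Regular 40 h 0 min = 2400 min at $38.00/h; overtime 20 h 37 min = 1237 min at $57.00/h.
Pay = (2400 × $38.00 + 1237 × $57.00) ÷ 60 = $2695.15.

$2695.15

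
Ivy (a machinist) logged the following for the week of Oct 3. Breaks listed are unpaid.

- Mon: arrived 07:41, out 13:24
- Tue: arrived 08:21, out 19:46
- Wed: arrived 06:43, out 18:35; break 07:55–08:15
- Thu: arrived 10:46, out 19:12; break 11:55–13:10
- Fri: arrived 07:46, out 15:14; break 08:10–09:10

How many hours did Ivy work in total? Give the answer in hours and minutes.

42 h 19 min

Mon: 07:41–13:24 = 5 h 43 min
Tue: 08:21–19:46 = 11 h 25 min
Wed: 06:43–18:35 = 11 h 52 min; less 20 min break → 11 h 32 min
Thu: 10:46–19:12 = 8 h 26 min; less 75 min break → 7 h 11 min
Fri: 07:46–15:14 = 7 h 28 min; less 60 min break → 6 h 28 min
Total: 5 h 43 min + 11 h 25 min + 11 h 32 min + 7 h 11 min + 6 h 28 min = 42 h 19 min.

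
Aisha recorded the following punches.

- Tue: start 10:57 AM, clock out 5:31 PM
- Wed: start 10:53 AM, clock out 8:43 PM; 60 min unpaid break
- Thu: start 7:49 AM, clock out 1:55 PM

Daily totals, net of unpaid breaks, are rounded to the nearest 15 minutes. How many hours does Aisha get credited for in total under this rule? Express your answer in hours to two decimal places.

21.25 hours

Tue: 10:57 AM–5:31 PM = 6 h 34 min → rounds to 6 h 30 min
Wed: 10:53 AM–8:43 PM = 9 h 50 min − 60 min = 8 h 50 min → rounds to 8 h 45 min
Thu: 7:49 AM–1:55 PM = 6 h 6 min → rounds to 6 h 0 min
Total credited: 21 h 15 min.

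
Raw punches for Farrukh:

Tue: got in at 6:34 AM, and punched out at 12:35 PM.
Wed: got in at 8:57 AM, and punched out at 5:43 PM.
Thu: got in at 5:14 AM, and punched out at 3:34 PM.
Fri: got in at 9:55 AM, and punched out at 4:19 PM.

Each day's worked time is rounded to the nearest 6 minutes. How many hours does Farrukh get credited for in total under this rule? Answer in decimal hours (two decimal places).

Tue: 6:34 AM–12:35 PM = 6 h 1 min → rounds to 6 h 0 min
Wed: 8:57 AM–5:43 PM = 8 h 46 min → rounds to 8 h 48 min
Thu: 5:14 AM–3:34 PM = 10 h 20 min → rounds to 10 h 18 min
Fri: 9:55 AM–4:19 PM = 6 h 24 min → rounds to 6 h 24 min
Total credited: 31 h 30 min.

31.50 hours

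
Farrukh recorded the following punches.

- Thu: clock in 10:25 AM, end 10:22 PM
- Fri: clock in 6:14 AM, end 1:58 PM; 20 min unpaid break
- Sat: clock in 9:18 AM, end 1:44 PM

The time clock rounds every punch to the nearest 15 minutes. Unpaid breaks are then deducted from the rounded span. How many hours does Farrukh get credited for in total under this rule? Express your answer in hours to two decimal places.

23.67 hours

Thu: in 10:25 AM→10:30 AM, out 10:22 PM→10:15 PM; 11 h 45 min
Fri: in 6:14 AM→6:15 AM, out 1:58 PM→2:00 PM; 7 h 45 min − 20 min = 7 h 25 min
Sat: in 9:18 AM→9:15 AM, out 1:44 PM→1:45 PM; 4 h 30 min
Total credited: 23 h 40 min.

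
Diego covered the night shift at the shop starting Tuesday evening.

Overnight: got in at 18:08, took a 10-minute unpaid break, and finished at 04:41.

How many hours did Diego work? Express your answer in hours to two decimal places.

10.38 hours

Overnight: 18:08 → midnight = 5 h 52 min; midnight → 04:41 = 4 h 41 min; span 10 h 33 min; less 10 min break → 10 h 23 min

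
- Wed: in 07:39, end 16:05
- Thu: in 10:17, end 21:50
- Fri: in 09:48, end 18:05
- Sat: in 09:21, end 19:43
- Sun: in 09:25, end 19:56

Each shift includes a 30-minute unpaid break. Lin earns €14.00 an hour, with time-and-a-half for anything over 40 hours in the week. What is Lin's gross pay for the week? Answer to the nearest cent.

Wed: 07:39–16:05 = 8 h 26 min; less 30 min break → 7 h 56 min
Thu: 10:17–21:50 = 11 h 33 min; less 30 min break → 11 h 3 min
Fri: 09:48–18:05 = 8 h 17 min; less 30 min break → 7 h 47 min
Sat: 09:21–19:43 = 10 h 22 min; less 30 min break → 9 h 52 min
Sun: 09:25–19:56 = 10 h 31 min; less 30 min break → 10 h 1 min
Total worked: 46 h 39 min = 2799 min.
Regular 40 h 0 min = 2400 min at €14.00/h; overtime 6 h 39 min = 399 min at €21.00/h.
Pay = (2400 × €14.00 + 399 × €21.00) ÷ 60 = €699.65.

€699.65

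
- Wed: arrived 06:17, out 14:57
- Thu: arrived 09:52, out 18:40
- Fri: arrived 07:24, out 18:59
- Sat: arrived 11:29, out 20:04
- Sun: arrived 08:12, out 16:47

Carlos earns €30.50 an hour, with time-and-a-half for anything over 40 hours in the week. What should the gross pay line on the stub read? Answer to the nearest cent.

€1504.41

Wed: 06:17–14:57 = 8 h 40 min
Thu: 09:52–18:40 = 8 h 48 min
Fri: 07:24–18:59 = 11 h 35 min
Sat: 11:29–20:04 = 8 h 35 min
Sun: 08:12–16:47 = 8 h 35 min
Total worked: 46 h 13 min = 2773 min.
Regular 40 h 0 min = 2400 min at €30.50/h; overtime 6 h 13 min = 373 min at €45.75/h.
Pay = (2400 × €30.50 + 373 × €45.75) ÷ 60 = €1504.41.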